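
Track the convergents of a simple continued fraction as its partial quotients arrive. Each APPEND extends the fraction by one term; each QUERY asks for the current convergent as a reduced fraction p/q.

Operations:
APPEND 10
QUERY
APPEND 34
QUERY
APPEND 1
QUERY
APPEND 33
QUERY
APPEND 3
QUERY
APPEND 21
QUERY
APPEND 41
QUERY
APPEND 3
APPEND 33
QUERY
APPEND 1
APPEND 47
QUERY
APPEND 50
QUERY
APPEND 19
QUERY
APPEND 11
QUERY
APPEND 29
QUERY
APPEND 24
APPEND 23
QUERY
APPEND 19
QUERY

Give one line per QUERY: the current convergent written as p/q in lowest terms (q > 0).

APPEND 10: p_0 = 10·1 + 0 = 10, q_0 = 10·0 + 1 = 1 → 10/1
APPEND 34: p_1 = 34·10 + 1 = 341, q_1 = 34·1 + 0 = 34 → 341/34
APPEND 1: p_2 = 1·341 + 10 = 351, q_2 = 1·34 + 1 = 35 → 351/35
APPEND 33: p_3 = 33·351 + 341 = 11924, q_3 = 33·35 + 34 = 1189 → 11924/1189
APPEND 3: p_4 = 3·11924 + 351 = 36123, q_4 = 3·1189 + 35 = 3602 → 36123/3602
APPEND 21: p_5 = 21·36123 + 11924 = 770507, q_5 = 21·3602 + 1189 = 76831 → 770507/76831
APPEND 41: p_6 = 41·770507 + 36123 = 31626910, q_6 = 41·76831 + 3602 = 3153673 → 31626910/3153673
APPEND 3: p_7 = 3·31626910 + 770507 = 95651237, q_7 = 3·3153673 + 76831 = 9537850 → 95651237/9537850
APPEND 33: p_8 = 33·95651237 + 31626910 = 3188117731, q_8 = 33·9537850 + 3153673 = 317902723 → 3188117731/317902723
APPEND 1: p_9 = 1·3188117731 + 95651237 = 3283768968, q_9 = 1·317902723 + 9537850 = 327440573 → 3283768968/327440573
APPEND 47: p_10 = 47·3283768968 + 3188117731 = 157525259227, q_10 = 47·327440573 + 317902723 = 15707609654 → 157525259227/15707609654
APPEND 50: p_11 = 50·157525259227 + 3283768968 = 7879546730318, q_11 = 50·15707609654 + 327440573 = 785707923273 → 7879546730318/785707923273
APPEND 19: p_12 = 19·7879546730318 + 157525259227 = 149868913135269, q_12 = 19·785707923273 + 15707609654 = 14944158151841 → 149868913135269/14944158151841
APPEND 11: p_13 = 11·149868913135269 + 7879546730318 = 1656437591218277, q_13 = 11·14944158151841 + 785707923273 = 165171447593524 → 1656437591218277/165171447593524
APPEND 29: p_14 = 29·1656437591218277 + 149868913135269 = 48186559058465302, q_14 = 29·165171447593524 + 14944158151841 = 4804916138364037 → 48186559058465302/4804916138364037
APPEND 24: p_15 = 24·48186559058465302 + 1656437591218277 = 1158133854994385525, q_15 = 24·4804916138364037 + 165171447593524 = 115483158768330412 → 1158133854994385525/115483158768330412
APPEND 23: p_16 = 23·1158133854994385525 + 48186559058465302 = 26685265223929332377, q_16 = 23·115483158768330412 + 4804916138364037 = 2660917567809963513 → 26685265223929332377/2660917567809963513
APPEND 19: p_17 = 19·26685265223929332377 + 1158133854994385525 = 508178173109651700688, q_17 = 19·2660917567809963513 + 115483158768330412 = 50672916947157637159 → 508178173109651700688/50672916947157637159

10/1
341/34
351/35
11924/1189
36123/3602
770507/76831
31626910/3153673
3188117731/317902723
157525259227/15707609654
7879546730318/785707923273
149868913135269/14944158151841
1656437591218277/165171447593524
48186559058465302/4804916138364037
26685265223929332377/2660917567809963513
508178173109651700688/50672916947157637159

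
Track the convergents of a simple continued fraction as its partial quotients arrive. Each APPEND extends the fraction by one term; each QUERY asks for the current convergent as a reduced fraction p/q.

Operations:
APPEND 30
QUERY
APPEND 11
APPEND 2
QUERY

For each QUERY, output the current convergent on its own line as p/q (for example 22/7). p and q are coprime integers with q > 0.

APPEND 30: p_0 = 30·1 + 0 = 30, q_0 = 30·0 + 1 = 1 → 30/1
APPEND 11: p_1 = 11·30 + 1 = 331, q_1 = 11·1 + 0 = 11 → 331/11
APPEND 2: p_2 = 2·331 + 30 = 692, q_2 = 2·11 + 1 = 23 → 692/23

30/1
692/23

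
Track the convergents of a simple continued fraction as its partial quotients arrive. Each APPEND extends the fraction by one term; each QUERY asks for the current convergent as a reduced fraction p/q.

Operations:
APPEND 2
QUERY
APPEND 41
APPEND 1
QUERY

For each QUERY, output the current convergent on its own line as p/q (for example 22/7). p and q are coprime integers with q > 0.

APPEND 2: p_0 = 2·1 + 0 = 2, q_0 = 2·0 + 1 = 1 → 2/1
APPEND 41: p_1 = 41·2 + 1 = 83, q_1 = 41·1 + 0 = 41 → 83/41
APPEND 1: p_2 = 1·83 + 2 = 85, q_2 = 1·41 + 1 = 42 → 85/42

2/1
85/42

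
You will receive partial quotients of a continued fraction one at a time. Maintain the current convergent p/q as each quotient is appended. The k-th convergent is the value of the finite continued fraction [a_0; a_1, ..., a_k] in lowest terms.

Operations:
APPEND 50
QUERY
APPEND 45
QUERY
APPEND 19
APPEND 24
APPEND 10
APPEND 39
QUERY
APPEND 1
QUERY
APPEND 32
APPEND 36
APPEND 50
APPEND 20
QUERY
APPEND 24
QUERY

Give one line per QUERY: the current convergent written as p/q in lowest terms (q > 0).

APPEND 50: p_0 = 50·1 + 0 = 50, q_0 = 50·0 + 1 = 1 → 50/1
APPEND 45: p_1 = 45·50 + 1 = 2251, q_1 = 45·1 + 0 = 45 → 2251/45
APPEND 19: p_2 = 19·2251 + 50 = 42819, q_2 = 19·45 + 1 = 856 → 42819/856
APPEND 24: p_3 = 24·42819 + 2251 = 1029907, q_3 = 24·856 + 45 = 20589 → 1029907/20589
APPEND 10: p_4 = 10·1029907 + 42819 = 10341889, q_4 = 10·20589 + 856 = 206746 → 10341889/206746
APPEND 39: p_5 = 39·10341889 + 1029907 = 404363578, q_5 = 39·206746 + 20589 = 8083683 → 404363578/8083683
APPEND 1: p_6 = 1·404363578 + 10341889 = 414705467, q_6 = 1·8083683 + 206746 = 8290429 → 414705467/8290429
APPEND 32: p_7 = 32·414705467 + 404363578 = 13674938522, q_7 = 32·8290429 + 8083683 = 273377411 → 13674938522/273377411
APPEND 36: p_8 = 36·13674938522 + 414705467 = 492712492259, q_8 = 36·273377411 + 8290429 = 9849877225 → 492712492259/9849877225
APPEND 50: p_9 = 50·492712492259 + 13674938522 = 24649299551472, q_9 = 50·9849877225 + 273377411 = 492767238661 → 24649299551472/492767238661
APPEND 20: p_10 = 20·24649299551472 + 492712492259 = 493478703521699, q_10 = 20·492767238661 + 9849877225 = 9865194650445 → 493478703521699/9865194650445
APPEND 24: p_11 = 24·493478703521699 + 24649299551472 = 11868138184072248, q_11 = 24·9865194650445 + 492767238661 = 237257438849341 → 11868138184072248/237257438849341

50/1
2251/45
404363578/8083683
414705467/8290429
493478703521699/9865194650445
11868138184072248/237257438849341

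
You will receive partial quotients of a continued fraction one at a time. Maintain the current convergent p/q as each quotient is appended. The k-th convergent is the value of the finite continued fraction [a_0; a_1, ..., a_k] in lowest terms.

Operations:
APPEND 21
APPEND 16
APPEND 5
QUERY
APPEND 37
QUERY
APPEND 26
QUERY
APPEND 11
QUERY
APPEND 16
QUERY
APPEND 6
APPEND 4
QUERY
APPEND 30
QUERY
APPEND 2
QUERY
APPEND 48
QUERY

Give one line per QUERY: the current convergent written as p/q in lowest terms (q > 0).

1706/81
63459/3013
1651640/78419
18231499/865622
293355624/13928371
7406816596/351671763
223982863123/10634588738
455372542842/21620849239
22081864919539/1048435352210

APPEND 21: p_0 = 21·1 + 0 = 21, q_0 = 21·0 + 1 = 1 → 21/1
APPEND 16: p_1 = 16·21 + 1 = 337, q_1 = 16·1 + 0 = 16 → 337/16
APPEND 5: p_2 = 5·337 + 21 = 1706, q_2 = 5·16 + 1 = 81 → 1706/81
APPEND 37: p_3 = 37·1706 + 337 = 63459, q_3 = 37·81 + 16 = 3013 → 63459/3013
APPEND 26: p_4 = 26·63459 + 1706 = 1651640, q_4 = 26·3013 + 81 = 78419 → 1651640/78419
APPEND 11: p_5 = 11·1651640 + 63459 = 18231499, q_5 = 11·78419 + 3013 = 865622 → 18231499/865622
APPEND 16: p_6 = 16·18231499 + 1651640 = 293355624, q_6 = 16·865622 + 78419 = 13928371 → 293355624/13928371
APPEND 6: p_7 = 6·293355624 + 18231499 = 1778365243, q_7 = 6·13928371 + 865622 = 84435848 → 1778365243/84435848
APPEND 4: p_8 = 4·1778365243 + 293355624 = 7406816596, q_8 = 4·84435848 + 13928371 = 351671763 → 7406816596/351671763
APPEND 30: p_9 = 30·7406816596 + 1778365243 = 223982863123, q_9 = 30·351671763 + 84435848 = 10634588738 → 223982863123/10634588738
APPEND 2: p_10 = 2·223982863123 + 7406816596 = 455372542842, q_10 = 2·10634588738 + 351671763 = 21620849239 → 455372542842/21620849239
APPEND 48: p_11 = 48·455372542842 + 223982863123 = 22081864919539, q_11 = 48·21620849239 + 10634588738 = 1048435352210 → 22081864919539/1048435352210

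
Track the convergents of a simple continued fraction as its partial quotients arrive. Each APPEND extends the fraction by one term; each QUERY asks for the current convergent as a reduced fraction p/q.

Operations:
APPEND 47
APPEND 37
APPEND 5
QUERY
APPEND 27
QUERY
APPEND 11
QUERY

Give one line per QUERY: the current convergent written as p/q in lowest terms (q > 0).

8747/186
237909/5059
2625746/55835

APPEND 47: p_0 = 47·1 + 0 = 47, q_0 = 47·0 + 1 = 1 → 47/1
APPEND 37: p_1 = 37·47 + 1 = 1740, q_1 = 37·1 + 0 = 37 → 1740/37
APPEND 5: p_2 = 5·1740 + 47 = 8747, q_2 = 5·37 + 1 = 186 → 8747/186
APPEND 27: p_3 = 27·8747 + 1740 = 237909, q_3 = 27·186 + 37 = 5059 → 237909/5059
APPEND 11: p_4 = 11·237909 + 8747 = 2625746, q_4 = 11·5059 + 186 = 55835 → 2625746/55835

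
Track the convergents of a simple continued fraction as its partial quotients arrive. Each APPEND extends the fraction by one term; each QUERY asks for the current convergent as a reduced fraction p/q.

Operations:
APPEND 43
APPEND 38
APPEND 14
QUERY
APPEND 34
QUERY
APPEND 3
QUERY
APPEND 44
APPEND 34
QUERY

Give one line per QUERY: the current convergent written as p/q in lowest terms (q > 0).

22933/533
781357/18160
2367004/55013
3569971126/82971901

APPEND 43: p_0 = 43·1 + 0 = 43, q_0 = 43·0 + 1 = 1 → 43/1
APPEND 38: p_1 = 38·43 + 1 = 1635, q_1 = 38·1 + 0 = 38 → 1635/38
APPEND 14: p_2 = 14·1635 + 43 = 22933, q_2 = 14·38 + 1 = 533 → 22933/533
APPEND 34: p_3 = 34·22933 + 1635 = 781357, q_3 = 34·533 + 38 = 18160 → 781357/18160
APPEND 3: p_4 = 3·781357 + 22933 = 2367004, q_4 = 3·18160 + 533 = 55013 → 2367004/55013
APPEND 44: p_5 = 44·2367004 + 781357 = 104929533, q_5 = 44·55013 + 18160 = 2438732 → 104929533/2438732
APPEND 34: p_6 = 34·104929533 + 2367004 = 3569971126, q_6 = 34·2438732 + 55013 = 82971901 → 3569971126/82971901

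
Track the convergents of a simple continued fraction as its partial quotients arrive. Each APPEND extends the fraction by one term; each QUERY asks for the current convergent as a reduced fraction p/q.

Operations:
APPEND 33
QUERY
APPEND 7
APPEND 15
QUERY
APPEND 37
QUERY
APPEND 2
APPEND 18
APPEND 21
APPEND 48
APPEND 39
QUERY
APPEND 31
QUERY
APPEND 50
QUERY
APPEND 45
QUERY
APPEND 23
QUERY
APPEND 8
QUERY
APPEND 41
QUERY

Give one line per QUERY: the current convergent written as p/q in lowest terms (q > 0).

33/1
3513/106
130213/3929
192673617527/5813664104
5977819857444/180372576025
299083666489727/9024442465354
13464742811895159/406280283516955
309988168340078384/9353470963355319
2493370089532522231/75234047990359507
102538161839173489855/3093949438568095106

APPEND 33: p_0 = 33·1 + 0 = 33, q_0 = 33·0 + 1 = 1 → 33/1
APPEND 7: p_1 = 7·33 + 1 = 232, q_1 = 7·1 + 0 = 7 → 232/7
APPEND 15: p_2 = 15·232 + 33 = 3513, q_2 = 15·7 + 1 = 106 → 3513/106
APPEND 37: p_3 = 37·3513 + 232 = 130213, q_3 = 37·106 + 7 = 3929 → 130213/3929
APPEND 2: p_4 = 2·130213 + 3513 = 263939, q_4 = 2·3929 + 106 = 7964 → 263939/7964
APPEND 18: p_5 = 18·263939 + 130213 = 4881115, q_5 = 18·7964 + 3929 = 147281 → 4881115/147281
APPEND 21: p_6 = 21·4881115 + 263939 = 102767354, q_6 = 21·147281 + 7964 = 3100865 → 102767354/3100865
APPEND 48: p_7 = 48·102767354 + 4881115 = 4937714107, q_7 = 48·3100865 + 147281 = 148988801 → 4937714107/148988801
APPEND 39: p_8 = 39·4937714107 + 102767354 = 192673617527, q_8 = 39·148988801 + 3100865 = 5813664104 → 192673617527/5813664104
APPEND 31: p_9 = 31·192673617527 + 4937714107 = 5977819857444, q_9 = 31·5813664104 + 148988801 = 180372576025 → 5977819857444/180372576025
APPEND 50: p_10 = 50·5977819857444 + 192673617527 = 299083666489727, q_10 = 50·180372576025 + 5813664104 = 9024442465354 → 299083666489727/9024442465354
APPEND 45: p_11 = 45·299083666489727 + 5977819857444 = 13464742811895159, q_11 = 45·9024442465354 + 180372576025 = 406280283516955 → 13464742811895159/406280283516955
APPEND 23: p_12 = 23·13464742811895159 + 299083666489727 = 309988168340078384, q_12 = 23·406280283516955 + 9024442465354 = 9353470963355319 → 309988168340078384/9353470963355319
APPEND 8: p_13 = 8·309988168340078384 + 13464742811895159 = 2493370089532522231, q_13 = 8·9353470963355319 + 406280283516955 = 75234047990359507 → 2493370089532522231/75234047990359507
APPEND 41: p_14 = 41·2493370089532522231 + 309988168340078384 = 102538161839173489855, q_14 = 41·75234047990359507 + 9353470963355319 = 3093949438568095106 → 102538161839173489855/3093949438568095106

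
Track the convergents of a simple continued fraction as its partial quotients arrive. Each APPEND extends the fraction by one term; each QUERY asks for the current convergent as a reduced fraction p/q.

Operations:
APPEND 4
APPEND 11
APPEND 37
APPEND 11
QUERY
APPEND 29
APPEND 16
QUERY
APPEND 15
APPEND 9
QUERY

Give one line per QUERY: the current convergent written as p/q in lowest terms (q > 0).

18404/4499
8584564/2098563
1172319169/286582479

APPEND 4: p_0 = 4·1 + 0 = 4, q_0 = 4·0 + 1 = 1 → 4/1
APPEND 11: p_1 = 11·4 + 1 = 45, q_1 = 11·1 + 0 = 11 → 45/11
APPEND 37: p_2 = 37·45 + 4 = 1669, q_2 = 37·11 + 1 = 408 → 1669/408
APPEND 11: p_3 = 11·1669 + 45 = 18404, q_3 = 11·408 + 11 = 4499 → 18404/4499
APPEND 29: p_4 = 29·18404 + 1669 = 535385, q_4 = 29·4499 + 408 = 130879 → 535385/130879
APPEND 16: p_5 = 16·535385 + 18404 = 8584564, q_5 = 16·130879 + 4499 = 2098563 → 8584564/2098563
APPEND 15: p_6 = 15·8584564 + 535385 = 129303845, q_6 = 15·2098563 + 130879 = 31609324 → 129303845/31609324
APPEND 9: p_7 = 9·129303845 + 8584564 = 1172319169, q_7 = 9·31609324 + 2098563 = 286582479 → 1172319169/286582479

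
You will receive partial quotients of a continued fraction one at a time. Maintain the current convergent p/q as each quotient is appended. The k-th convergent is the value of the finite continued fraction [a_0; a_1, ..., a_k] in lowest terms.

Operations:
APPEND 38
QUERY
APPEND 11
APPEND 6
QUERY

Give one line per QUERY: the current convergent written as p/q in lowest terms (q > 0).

38/1
2552/67

APPEND 38: p_0 = 38·1 + 0 = 38, q_0 = 38·0 + 1 = 1 → 38/1
APPEND 11: p_1 = 11·38 + 1 = 419, q_1 = 11·1 + 0 = 11 → 419/11
APPEND 6: p_2 = 6·419 + 38 = 2552, q_2 = 6·11 + 1 = 67 → 2552/67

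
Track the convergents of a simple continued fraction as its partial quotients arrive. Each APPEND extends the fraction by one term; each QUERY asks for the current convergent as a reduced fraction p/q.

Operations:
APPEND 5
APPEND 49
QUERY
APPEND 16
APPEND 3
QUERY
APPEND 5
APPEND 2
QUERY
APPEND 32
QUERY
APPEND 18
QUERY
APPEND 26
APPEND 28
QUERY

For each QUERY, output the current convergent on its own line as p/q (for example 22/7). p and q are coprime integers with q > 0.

246/49
12069/2404
140641/28014
4564798/909253
82307005/16394568
60129620989/11977099156

APPEND 5: p_0 = 5·1 + 0 = 5, q_0 = 5·0 + 1 = 1 → 5/1
APPEND 49: p_1 = 49·5 + 1 = 246, q_1 = 49·1 + 0 = 49 → 246/49
APPEND 16: p_2 = 16·246 + 5 = 3941, q_2 = 16·49 + 1 = 785 → 3941/785
APPEND 3: p_3 = 3·3941 + 246 = 12069, q_3 = 3·785 + 49 = 2404 → 12069/2404
APPEND 5: p_4 = 5·12069 + 3941 = 64286, q_4 = 5·2404 + 785 = 12805 → 64286/12805
APPEND 2: p_5 = 2·64286 + 12069 = 140641, q_5 = 2·12805 + 2404 = 28014 → 140641/28014
APPEND 32: p_6 = 32·140641 + 64286 = 4564798, q_6 = 32·28014 + 12805 = 909253 → 4564798/909253
APPEND 18: p_7 = 18·4564798 + 140641 = 82307005, q_7 = 18·909253 + 28014 = 16394568 → 82307005/16394568
APPEND 26: p_8 = 26·82307005 + 4564798 = 2144546928, q_8 = 26·16394568 + 909253 = 427168021 → 2144546928/427168021
APPEND 28: p_9 = 28·2144546928 + 82307005 = 60129620989, q_9 = 28·427168021 + 16394568 = 11977099156 → 60129620989/11977099156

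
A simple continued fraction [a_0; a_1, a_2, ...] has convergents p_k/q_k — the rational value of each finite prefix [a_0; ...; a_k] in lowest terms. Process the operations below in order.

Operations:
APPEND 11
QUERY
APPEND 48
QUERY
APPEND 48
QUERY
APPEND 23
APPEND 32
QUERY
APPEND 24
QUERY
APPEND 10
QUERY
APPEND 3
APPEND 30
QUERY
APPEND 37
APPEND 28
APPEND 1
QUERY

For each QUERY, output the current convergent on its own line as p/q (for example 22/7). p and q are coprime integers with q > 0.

APPEND 11: p_0 = 11·1 + 0 = 11, q_0 = 11·0 + 1 = 1 → 11/1
APPEND 48: p_1 = 48·11 + 1 = 529, q_1 = 48·1 + 0 = 48 → 529/48
APPEND 48: p_2 = 48·529 + 11 = 25403, q_2 = 48·48 + 1 = 2305 → 25403/2305
APPEND 23: p_3 = 23·25403 + 529 = 584798, q_3 = 23·2305 + 48 = 53063 → 584798/53063
APPEND 32: p_4 = 32·584798 + 25403 = 18738939, q_4 = 32·53063 + 2305 = 1700321 → 18738939/1700321
APPEND 24: p_5 = 24·18738939 + 584798 = 450319334, q_5 = 24·1700321 + 53063 = 40860767 → 450319334/40860767
APPEND 10: p_6 = 10·450319334 + 18738939 = 4521932279, q_6 = 10·40860767 + 1700321 = 410307991 → 4521932279/410307991
APPEND 3: p_7 = 3·4521932279 + 450319334 = 14016116171, q_7 = 3·410307991 + 40860767 = 1271784740 → 14016116171/1271784740
APPEND 30: p_8 = 30·14016116171 + 4521932279 = 425005417409, q_8 = 30·1271784740 + 410307991 = 38563850191 → 425005417409/38563850191
APPEND 37: p_9 = 37·425005417409 + 14016116171 = 15739216560304, q_9 = 37·38563850191 + 1271784740 = 1428134241807 → 15739216560304/1428134241807
APPEND 28: p_10 = 28·15739216560304 + 425005417409 = 441123069105921, q_10 = 28·1428134241807 + 38563850191 = 40026322620787 → 441123069105921/40026322620787
APPEND 1: p_11 = 1·441123069105921 + 15739216560304 = 456862285666225, q_11 = 1·40026322620787 + 1428134241807 = 41454456862594 → 456862285666225/41454456862594

11/1
529/48
25403/2305
18738939/1700321
450319334/40860767
4521932279/410307991
425005417409/38563850191
456862285666225/41454456862594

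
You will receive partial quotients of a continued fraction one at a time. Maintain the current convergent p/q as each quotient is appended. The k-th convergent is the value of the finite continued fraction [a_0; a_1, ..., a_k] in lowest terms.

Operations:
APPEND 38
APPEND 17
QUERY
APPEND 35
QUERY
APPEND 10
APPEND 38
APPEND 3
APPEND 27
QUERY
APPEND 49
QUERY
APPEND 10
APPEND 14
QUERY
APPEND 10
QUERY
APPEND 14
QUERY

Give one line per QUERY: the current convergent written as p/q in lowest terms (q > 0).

647/17
22683/596
716820217/18834583
35150418537/923583710
4966244496755/130488987272
50014665973137/1314144544403
705171568120673/18528512608914

APPEND 38: p_0 = 38·1 + 0 = 38, q_0 = 38·0 + 1 = 1 → 38/1
APPEND 17: p_1 = 17·38 + 1 = 647, q_1 = 17·1 + 0 = 17 → 647/17
APPEND 35: p_2 = 35·647 + 38 = 22683, q_2 = 35·17 + 1 = 596 → 22683/596
APPEND 10: p_3 = 10·22683 + 647 = 227477, q_3 = 10·596 + 17 = 5977 → 227477/5977
APPEND 38: p_4 = 38·227477 + 22683 = 8666809, q_4 = 38·5977 + 596 = 227722 → 8666809/227722
APPEND 3: p_5 = 3·8666809 + 227477 = 26227904, q_5 = 3·227722 + 5977 = 689143 → 26227904/689143
APPEND 27: p_6 = 27·26227904 + 8666809 = 716820217, q_6 = 27·689143 + 227722 = 18834583 → 716820217/18834583
APPEND 49: p_7 = 49·716820217 + 26227904 = 35150418537, q_7 = 49·18834583 + 689143 = 923583710 → 35150418537/923583710
APPEND 10: p_8 = 10·35150418537 + 716820217 = 352221005587, q_8 = 10·923583710 + 18834583 = 9254671683 → 352221005587/9254671683
APPEND 14: p_9 = 14·352221005587 + 35150418537 = 4966244496755, q_9 = 14·9254671683 + 923583710 = 130488987272 → 4966244496755/130488987272
APPEND 10: p_10 = 10·4966244496755 + 352221005587 = 50014665973137, q_10 = 10·130488987272 + 9254671683 = 1314144544403 → 50014665973137/1314144544403
APPEND 14: p_11 = 14·50014665973137 + 4966244496755 = 705171568120673, q_11 = 14·1314144544403 + 130488987272 = 18528512608914 → 705171568120673/18528512608914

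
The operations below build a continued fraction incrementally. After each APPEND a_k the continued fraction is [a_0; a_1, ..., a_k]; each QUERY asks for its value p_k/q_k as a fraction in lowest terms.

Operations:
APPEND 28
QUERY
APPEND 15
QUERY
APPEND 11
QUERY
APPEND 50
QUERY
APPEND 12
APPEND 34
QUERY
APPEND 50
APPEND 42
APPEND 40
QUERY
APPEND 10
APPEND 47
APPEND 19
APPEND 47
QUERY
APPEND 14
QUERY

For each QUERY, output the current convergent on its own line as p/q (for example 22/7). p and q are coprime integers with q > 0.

APPEND 28: p_0 = 28·1 + 0 = 28, q_0 = 28·0 + 1 = 1 → 28/1
APPEND 15: p_1 = 15·28 + 1 = 421, q_1 = 15·1 + 0 = 15 → 421/15
APPEND 11: p_2 = 11·421 + 28 = 4659, q_2 = 11·15 + 1 = 166 → 4659/166
APPEND 50: p_3 = 50·4659 + 421 = 233371, q_3 = 50·166 + 15 = 8315 → 233371/8315
APPEND 12: p_4 = 12·233371 + 4659 = 2805111, q_4 = 12·8315 + 166 = 99946 → 2805111/99946
APPEND 34: p_5 = 34·2805111 + 233371 = 95607145, q_5 = 34·99946 + 8315 = 3406479 → 95607145/3406479
APPEND 50: p_6 = 50·95607145 + 2805111 = 4783162361, q_6 = 50·3406479 + 99946 = 170423896 → 4783162361/170423896
APPEND 42: p_7 = 42·4783162361 + 95607145 = 200988426307, q_7 = 42·170423896 + 3406479 = 7161210111 → 200988426307/7161210111
APPEND 40: p_8 = 40·200988426307 + 4783162361 = 8044320214641, q_8 = 40·7161210111 + 170423896 = 286618828336 → 8044320214641/286618828336
APPEND 10: p_9 = 10·8044320214641 + 200988426307 = 80644190572717, q_9 = 10·286618828336 + 7161210111 = 2873349493471 → 80644190572717/2873349493471
APPEND 47: p_10 = 47·80644190572717 + 8044320214641 = 3798321277132340, q_10 = 47·2873349493471 + 286618828336 = 135334045021473 → 3798321277132340/135334045021473
APPEND 19: p_11 = 19·3798321277132340 + 80644190572717 = 72248748456087177, q_11 = 19·135334045021473 + 2873349493471 = 2574220204901458 → 72248748456087177/2574220204901458
APPEND 47: p_12 = 47·72248748456087177 + 3798321277132340 = 3399489498713229659, q_12 = 47·2574220204901458 + 135334045021473 = 121123683675389999 → 3399489498713229659/121123683675389999
APPEND 14: p_13 = 14·3399489498713229659 + 72248748456087177 = 47665101730441302403, q_13 = 14·121123683675389999 + 2574220204901458 = 1698305791660361444 → 47665101730441302403/1698305791660361444

28/1
421/15
4659/166
233371/8315
95607145/3406479
8044320214641/286618828336
3399489498713229659/121123683675389999
47665101730441302403/1698305791660361444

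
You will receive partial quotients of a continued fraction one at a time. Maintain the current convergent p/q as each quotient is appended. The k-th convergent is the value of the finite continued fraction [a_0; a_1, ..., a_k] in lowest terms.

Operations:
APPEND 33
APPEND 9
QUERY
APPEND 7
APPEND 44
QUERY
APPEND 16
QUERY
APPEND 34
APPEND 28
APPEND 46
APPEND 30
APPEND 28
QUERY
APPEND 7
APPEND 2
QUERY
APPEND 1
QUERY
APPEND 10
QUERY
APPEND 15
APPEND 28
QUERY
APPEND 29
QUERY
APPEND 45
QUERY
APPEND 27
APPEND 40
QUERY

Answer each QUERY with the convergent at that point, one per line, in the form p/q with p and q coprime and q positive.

298/9
93534/2825
1498663/45264
55436656670690/1674348954729
835504906257652/25234688570299
1225539031051133/37014858378084
13090895216768982/395383272351139
5545581979129173146/167492773694415871
161019466362028607097/4863258201081705428
7251421568270416492511/219014111822371160131
7845227493954801372688271/236948785208026492318731

APPEND 33: p_0 = 33·1 + 0 = 33, q_0 = 33·0 + 1 = 1 → 33/1
APPEND 9: p_1 = 9·33 + 1 = 298, q_1 = 9·1 + 0 = 9 → 298/9
APPEND 7: p_2 = 7·298 + 33 = 2119, q_2 = 7·9 + 1 = 64 → 2119/64
APPEND 44: p_3 = 44·2119 + 298 = 93534, q_3 = 44·64 + 9 = 2825 → 93534/2825
APPEND 16: p_4 = 16·93534 + 2119 = 1498663, q_4 = 16·2825 + 64 = 45264 → 1498663/45264
APPEND 34: p_5 = 34·1498663 + 93534 = 51048076, q_5 = 34·45264 + 2825 = 1541801 → 51048076/1541801
APPEND 28: p_6 = 28·51048076 + 1498663 = 1430844791, q_6 = 28·1541801 + 45264 = 43215692 → 1430844791/43215692
APPEND 46: p_7 = 46·1430844791 + 51048076 = 65869908462, q_7 = 46·43215692 + 1541801 = 1989463633 → 65869908462/1989463633
APPEND 30: p_8 = 30·65869908462 + 1430844791 = 1977528098651, q_8 = 30·1989463633 + 43215692 = 59727124682 → 1977528098651/59727124682
APPEND 28: p_9 = 28·1977528098651 + 65869908462 = 55436656670690, q_9 = 28·59727124682 + 1989463633 = 1674348954729 → 55436656670690/1674348954729
APPEND 7: p_10 = 7·55436656670690 + 1977528098651 = 390034124793481, q_10 = 7·1674348954729 + 59727124682 = 11780169807785 → 390034124793481/11780169807785
APPEND 2: p_11 = 2·390034124793481 + 55436656670690 = 835504906257652, q_11 = 2·11780169807785 + 1674348954729 = 25234688570299 → 835504906257652/25234688570299
APPEND 1: p_12 = 1·835504906257652 + 390034124793481 = 1225539031051133, q_12 = 1·25234688570299 + 11780169807785 = 37014858378084 → 1225539031051133/37014858378084
APPEND 10: p_13 = 10·1225539031051133 + 835504906257652 = 13090895216768982, q_13 = 10·37014858378084 + 25234688570299 = 395383272351139 → 13090895216768982/395383272351139
APPEND 15: p_14 = 15·13090895216768982 + 1225539031051133 = 197588967282585863, q_14 = 15·395383272351139 + 37014858378084 = 5967763943645169 → 197588967282585863/5967763943645169
APPEND 28: p_15 = 28·197588967282585863 + 13090895216768982 = 5545581979129173146, q_15 = 28·5967763943645169 + 395383272351139 = 167492773694415871 → 5545581979129173146/167492773694415871
APPEND 29: p_16 = 29·5545581979129173146 + 197588967282585863 = 161019466362028607097, q_16 = 29·167492773694415871 + 5967763943645169 = 4863258201081705428 → 161019466362028607097/4863258201081705428
APPEND 45: p_17 = 45·161019466362028607097 + 5545581979129173146 = 7251421568270416492511, q_17 = 45·4863258201081705428 + 167492773694415871 = 219014111822371160131 → 7251421568270416492511/219014111822371160131
APPEND 27: p_18 = 27·7251421568270416492511 + 161019466362028607097 = 195949401809663273904894, q_18 = 27·219014111822371160131 + 4863258201081705428 = 5918244277405103028965 → 195949401809663273904894/5918244277405103028965
APPEND 40: p_19 = 40·195949401809663273904894 + 7251421568270416492511 = 7845227493954801372688271, q_19 = 40·5918244277405103028965 + 219014111822371160131 = 236948785208026492318731 → 7845227493954801372688271/236948785208026492318731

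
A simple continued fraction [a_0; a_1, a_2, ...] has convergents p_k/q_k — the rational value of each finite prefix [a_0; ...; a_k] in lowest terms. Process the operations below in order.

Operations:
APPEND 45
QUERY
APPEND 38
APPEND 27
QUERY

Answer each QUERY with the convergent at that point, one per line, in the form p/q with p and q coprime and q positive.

APPEND 45: p_0 = 45·1 + 0 = 45, q_0 = 45·0 + 1 = 1 → 45/1
APPEND 38: p_1 = 38·45 + 1 = 1711, q_1 = 38·1 + 0 = 38 → 1711/38
APPEND 27: p_2 = 27·1711 + 45 = 46242, q_2 = 27·38 + 1 = 1027 → 46242/1027

45/1
46242/1027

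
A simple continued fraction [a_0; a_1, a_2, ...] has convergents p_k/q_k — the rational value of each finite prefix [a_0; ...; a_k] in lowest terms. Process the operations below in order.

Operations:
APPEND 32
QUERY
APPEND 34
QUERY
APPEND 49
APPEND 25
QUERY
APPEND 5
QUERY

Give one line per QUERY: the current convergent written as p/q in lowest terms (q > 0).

32/1
1089/34
1335914/41709
6732963/210212

APPEND 32: p_0 = 32·1 + 0 = 32, q_0 = 32·0 + 1 = 1 → 32/1
APPEND 34: p_1 = 34·32 + 1 = 1089, q_1 = 34·1 + 0 = 34 → 1089/34
APPEND 49: p_2 = 49·1089 + 32 = 53393, q_2 = 49·34 + 1 = 1667 → 53393/1667
APPEND 25: p_3 = 25·53393 + 1089 = 1335914, q_3 = 25·1667 + 34 = 41709 → 1335914/41709
APPEND 5: p_4 = 5·1335914 + 53393 = 6732963, q_4 = 5·41709 + 1667 = 210212 → 6732963/210212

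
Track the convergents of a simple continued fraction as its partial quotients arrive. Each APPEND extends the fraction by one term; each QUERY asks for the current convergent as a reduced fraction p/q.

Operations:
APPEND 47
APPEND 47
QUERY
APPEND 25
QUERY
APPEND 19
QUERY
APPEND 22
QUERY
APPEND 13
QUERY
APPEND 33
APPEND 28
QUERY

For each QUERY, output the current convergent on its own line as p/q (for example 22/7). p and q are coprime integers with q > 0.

APPEND 47: p_0 = 47·1 + 0 = 47, q_0 = 47·0 + 1 = 1 → 47/1
APPEND 47: p_1 = 47·47 + 1 = 2210, q_1 = 47·1 + 0 = 47 → 2210/47
APPEND 25: p_2 = 25·2210 + 47 = 55297, q_2 = 25·47 + 1 = 1176 → 55297/1176
APPEND 19: p_3 = 19·55297 + 2210 = 1052853, q_3 = 19·1176 + 47 = 22391 → 1052853/22391
APPEND 22: p_4 = 22·1052853 + 55297 = 23218063, q_4 = 22·22391 + 1176 = 493778 → 23218063/493778
APPEND 13: p_5 = 13·23218063 + 1052853 = 302887672, q_5 = 13·493778 + 22391 = 6441505 → 302887672/6441505
APPEND 33: p_6 = 33·302887672 + 23218063 = 10018511239, q_6 = 33·6441505 + 493778 = 213063443 → 10018511239/213063443
APPEND 28: p_7 = 28·10018511239 + 302887672 = 280821202364, q_7 = 28·213063443 + 6441505 = 5972217909 → 280821202364/5972217909

2210/47
55297/1176
1052853/22391
23218063/493778
302887672/6441505
280821202364/5972217909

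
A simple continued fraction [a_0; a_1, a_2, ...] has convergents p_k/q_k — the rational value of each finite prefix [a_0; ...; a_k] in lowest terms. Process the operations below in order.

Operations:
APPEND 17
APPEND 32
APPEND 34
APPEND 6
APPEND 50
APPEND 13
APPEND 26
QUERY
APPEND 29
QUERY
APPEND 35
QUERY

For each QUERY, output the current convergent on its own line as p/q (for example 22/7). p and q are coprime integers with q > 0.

1904662585/111833587
55308255453/3247462646
1937693603440/113773026197

APPEND 17: p_0 = 17·1 + 0 = 17, q_0 = 17·0 + 1 = 1 → 17/1
APPEND 32: p_1 = 32·17 + 1 = 545, q_1 = 32·1 + 0 = 32 → 545/32
APPEND 34: p_2 = 34·545 + 17 = 18547, q_2 = 34·32 + 1 = 1089 → 18547/1089
APPEND 6: p_3 = 6·18547 + 545 = 111827, q_3 = 6·1089 + 32 = 6566 → 111827/6566
APPEND 50: p_4 = 50·111827 + 18547 = 5609897, q_4 = 50·6566 + 1089 = 329389 → 5609897/329389
APPEND 13: p_5 = 13·5609897 + 111827 = 73040488, q_5 = 13·329389 + 6566 = 4288623 → 73040488/4288623
APPEND 26: p_6 = 26·73040488 + 5609897 = 1904662585, q_6 = 26·4288623 + 329389 = 111833587 → 1904662585/111833587
APPEND 29: p_7 = 29·1904662585 + 73040488 = 55308255453, q_7 = 29·111833587 + 4288623 = 3247462646 → 55308255453/3247462646
APPEND 35: p_8 = 35·55308255453 + 1904662585 = 1937693603440, q_8 = 35·3247462646 + 111833587 = 113773026197 → 1937693603440/113773026197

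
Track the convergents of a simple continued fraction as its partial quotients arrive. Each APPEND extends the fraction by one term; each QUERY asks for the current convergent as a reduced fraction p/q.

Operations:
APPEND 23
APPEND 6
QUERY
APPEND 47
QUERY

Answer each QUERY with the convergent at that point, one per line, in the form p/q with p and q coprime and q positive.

APPEND 23: p_0 = 23·1 + 0 = 23, q_0 = 23·0 + 1 = 1 → 23/1
APPEND 6: p_1 = 6·23 + 1 = 139, q_1 = 6·1 + 0 = 6 → 139/6
APPEND 47: p_2 = 47·139 + 23 = 6556, q_2 = 47·6 + 1 = 283 → 6556/283

139/6
6556/283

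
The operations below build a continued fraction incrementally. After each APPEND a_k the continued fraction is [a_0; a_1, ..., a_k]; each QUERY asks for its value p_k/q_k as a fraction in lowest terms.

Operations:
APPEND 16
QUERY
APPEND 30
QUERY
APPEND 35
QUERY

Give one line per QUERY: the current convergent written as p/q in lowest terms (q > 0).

APPEND 16: p_0 = 16·1 + 0 = 16, q_0 = 16·0 + 1 = 1 → 16/1
APPEND 30: p_1 = 30·16 + 1 = 481, q_1 = 30·1 + 0 = 30 → 481/30
APPEND 35: p_2 = 35·481 + 16 = 16851, q_2 = 35·30 + 1 = 1051 → 16851/1051

16/1
481/30
16851/1051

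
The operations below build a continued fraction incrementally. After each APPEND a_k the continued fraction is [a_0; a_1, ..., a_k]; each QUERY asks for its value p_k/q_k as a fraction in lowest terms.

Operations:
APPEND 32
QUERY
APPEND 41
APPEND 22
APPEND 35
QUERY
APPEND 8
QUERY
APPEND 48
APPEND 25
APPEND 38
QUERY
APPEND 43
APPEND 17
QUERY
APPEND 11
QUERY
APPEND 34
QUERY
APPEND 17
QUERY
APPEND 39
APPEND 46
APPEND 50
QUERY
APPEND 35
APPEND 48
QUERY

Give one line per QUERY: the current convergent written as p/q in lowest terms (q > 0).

32/1
1013443/31646
8136462/254071
372686187225/11637583052
272972841906629/8523911611221
3018736564250531/94263749725088
102910016026424683/3213491402264213
1752489009013470142/54723617588216709
157591031577187273775621/4920973143345000038514
265061745759583794149953685/8276877936243362015771778

APPEND 32: p_0 = 32·1 + 0 = 32, q_0 = 32·0 + 1 = 1 → 32/1
APPEND 41: p_1 = 41·32 + 1 = 1313, q_1 = 41·1 + 0 = 41 → 1313/41
APPEND 22: p_2 = 22·1313 + 32 = 28918, q_2 = 22·41 + 1 = 903 → 28918/903
APPEND 35: p_3 = 35·28918 + 1313 = 1013443, q_3 = 35·903 + 41 = 31646 → 1013443/31646
APPEND 8: p_4 = 8·1013443 + 28918 = 8136462, q_4 = 8·31646 + 903 = 254071 → 8136462/254071
APPEND 48: p_5 = 48·8136462 + 1013443 = 391563619, q_5 = 48·254071 + 31646 = 12227054 → 391563619/12227054
APPEND 25: p_6 = 25·391563619 + 8136462 = 9797226937, q_6 = 25·12227054 + 254071 = 305930421 → 9797226937/305930421
APPEND 38: p_7 = 38·9797226937 + 391563619 = 372686187225, q_7 = 38·305930421 + 12227054 = 11637583052 → 372686187225/11637583052
APPEND 43: p_8 = 43·372686187225 + 9797226937 = 16035303277612, q_8 = 43·11637583052 + 305930421 = 500722001657 → 16035303277612/500722001657
APPEND 17: p_9 = 17·16035303277612 + 372686187225 = 272972841906629, q_9 = 17·500722001657 + 11637583052 = 8523911611221 → 272972841906629/8523911611221
APPEND 11: p_10 = 11·272972841906629 + 16035303277612 = 3018736564250531, q_10 = 11·8523911611221 + 500722001657 = 94263749725088 → 3018736564250531/94263749725088
APPEND 34: p_11 = 34·3018736564250531 + 272972841906629 = 102910016026424683, q_11 = 34·94263749725088 + 8523911611221 = 3213491402264213 → 102910016026424683/3213491402264213
APPEND 17: p_12 = 17·102910016026424683 + 3018736564250531 = 1752489009013470142, q_12 = 17·3213491402264213 + 94263749725088 = 54723617588216709 → 1752489009013470142/54723617588216709
APPEND 39: p_13 = 39·1752489009013470142 + 102910016026424683 = 68449981367551760221, q_13 = 39·54723617588216709 + 3213491402264213 = 2137434577342715864 → 68449981367551760221/2137434577342715864
APPEND 46: p_14 = 46·68449981367551760221 + 1752489009013470142 = 3150451631916394440308, q_14 = 46·2137434577342715864 + 54723617588216709 = 98376714175353146453 → 3150451631916394440308/98376714175353146453
APPEND 50: p_15 = 50·3150451631916394440308 + 68449981367551760221 = 157591031577187273775621, q_15 = 50·98376714175353146453 + 2137434577342715864 = 4920973143345000038514 → 157591031577187273775621/4920973143345000038514
APPEND 35: p_16 = 35·157591031577187273775621 + 3150451631916394440308 = 5518836556833470976587043, q_16 = 35·4920973143345000038514 + 98376714175353146453 = 172332436731250354494443 → 5518836556833470976587043/172332436731250354494443
APPEND 48: p_17 = 48·5518836556833470976587043 + 157591031577187273775621 = 265061745759583794149953685, q_17 = 48·172332436731250354494443 + 4920973143345000038514 = 8276877936243362015771778 → 265061745759583794149953685/8276877936243362015771778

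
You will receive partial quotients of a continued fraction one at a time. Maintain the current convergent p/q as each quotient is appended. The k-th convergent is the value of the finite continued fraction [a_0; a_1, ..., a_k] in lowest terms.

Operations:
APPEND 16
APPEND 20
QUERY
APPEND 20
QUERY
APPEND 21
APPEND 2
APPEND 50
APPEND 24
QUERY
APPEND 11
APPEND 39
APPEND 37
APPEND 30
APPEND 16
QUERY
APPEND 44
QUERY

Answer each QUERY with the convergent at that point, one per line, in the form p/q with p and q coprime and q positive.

APPEND 16: p_0 = 16·1 + 0 = 16, q_0 = 16·0 + 1 = 1 → 16/1
APPEND 20: p_1 = 20·16 + 1 = 321, q_1 = 20·1 + 0 = 20 → 321/20
APPEND 20: p_2 = 20·321 + 16 = 6436, q_2 = 20·20 + 1 = 401 → 6436/401
APPEND 21: p_3 = 21·6436 + 321 = 135477, q_3 = 21·401 + 20 = 8441 → 135477/8441
APPEND 2: p_4 = 2·135477 + 6436 = 277390, q_4 = 2·8441 + 401 = 17283 → 277390/17283
APPEND 50: p_5 = 50·277390 + 135477 = 14004977, q_5 = 50·17283 + 8441 = 872591 → 14004977/872591
APPEND 24: p_6 = 24·14004977 + 277390 = 336396838, q_6 = 24·872591 + 17283 = 20959467 → 336396838/20959467
APPEND 11: p_7 = 11·336396838 + 14004977 = 3714370195, q_7 = 11·20959467 + 872591 = 231426728 → 3714370195/231426728
APPEND 39: p_8 = 39·3714370195 + 336396838 = 145196834443, q_8 = 39·231426728 + 20959467 = 9046601859 → 145196834443/9046601859
APPEND 37: p_9 = 37·145196834443 + 3714370195 = 5375997244586, q_9 = 37·9046601859 + 231426728 = 334955695511 → 5375997244586/334955695511
APPEND 30: p_10 = 30·5375997244586 + 145196834443 = 161425114172023, q_10 = 30·334955695511 + 9046601859 = 10057717467189 → 161425114172023/10057717467189
APPEND 16: p_11 = 16·161425114172023 + 5375997244586 = 2588177823996954, q_11 = 16·10057717467189 + 334955695511 = 161258435170535 → 2588177823996954/161258435170535
APPEND 44: p_12 = 44·2588177823996954 + 161425114172023 = 114041249370037999, q_12 = 44·161258435170535 + 10057717467189 = 7105428864970729 → 114041249370037999/7105428864970729

321/20
6436/401
336396838/20959467
2588177823996954/161258435170535
114041249370037999/7105428864970729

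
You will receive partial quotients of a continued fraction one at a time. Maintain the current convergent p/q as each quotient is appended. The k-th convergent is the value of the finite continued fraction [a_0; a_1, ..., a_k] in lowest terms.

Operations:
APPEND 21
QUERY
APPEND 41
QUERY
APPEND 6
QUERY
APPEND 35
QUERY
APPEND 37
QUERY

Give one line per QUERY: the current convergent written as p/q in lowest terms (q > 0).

APPEND 21: p_0 = 21·1 + 0 = 21, q_0 = 21·0 + 1 = 1 → 21/1
APPEND 41: p_1 = 41·21 + 1 = 862, q_1 = 41·1 + 0 = 41 → 862/41
APPEND 6: p_2 = 6·862 + 21 = 5193, q_2 = 6·41 + 1 = 247 → 5193/247
APPEND 35: p_3 = 35·5193 + 862 = 182617, q_3 = 35·247 + 41 = 8686 → 182617/8686
APPEND 37: p_4 = 37·182617 + 5193 = 6762022, q_4 = 37·8686 + 247 = 321629 → 6762022/321629

21/1
862/41
5193/247
182617/8686
6762022/321629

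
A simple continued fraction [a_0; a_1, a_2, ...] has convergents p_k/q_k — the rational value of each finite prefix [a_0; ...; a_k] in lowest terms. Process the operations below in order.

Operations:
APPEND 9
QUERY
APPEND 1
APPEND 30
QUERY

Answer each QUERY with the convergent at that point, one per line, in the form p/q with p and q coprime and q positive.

9/1
309/31

APPEND 9: p_0 = 9·1 + 0 = 9, q_0 = 9·0 + 1 = 1 → 9/1
APPEND 1: p_1 = 1·9 + 1 = 10, q_1 = 1·1 + 0 = 1 → 10/1
APPEND 30: p_2 = 30·10 + 9 = 309, q_2 = 30·1 + 1 = 31 → 309/31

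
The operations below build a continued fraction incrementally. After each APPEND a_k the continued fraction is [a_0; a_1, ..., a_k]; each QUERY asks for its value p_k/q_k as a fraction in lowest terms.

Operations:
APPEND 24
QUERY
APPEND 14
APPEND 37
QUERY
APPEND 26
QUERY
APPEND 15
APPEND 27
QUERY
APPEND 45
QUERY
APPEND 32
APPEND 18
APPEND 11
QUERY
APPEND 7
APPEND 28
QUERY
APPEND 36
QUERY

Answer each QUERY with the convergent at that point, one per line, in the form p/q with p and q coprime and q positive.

APPEND 24: p_0 = 24·1 + 0 = 24, q_0 = 24·0 + 1 = 1 → 24/1
APPEND 14: p_1 = 14·24 + 1 = 337, q_1 = 14·1 + 0 = 14 → 337/14
APPEND 37: p_2 = 37·337 + 24 = 12493, q_2 = 37·14 + 1 = 519 → 12493/519
APPEND 26: p_3 = 26·12493 + 337 = 325155, q_3 = 26·519 + 14 = 13508 → 325155/13508
APPEND 15: p_4 = 15·325155 + 12493 = 4889818, q_4 = 15·13508 + 519 = 203139 → 4889818/203139
APPEND 27: p_5 = 27·4889818 + 325155 = 132350241, q_5 = 27·203139 + 13508 = 5498261 → 132350241/5498261
APPEND 45: p_6 = 45·132350241 + 4889818 = 5960650663, q_6 = 45·5498261 + 203139 = 247624884 → 5960650663/247624884
APPEND 32: p_7 = 32·5960650663 + 132350241 = 190873171457, q_7 = 32·247624884 + 5498261 = 7929494549 → 190873171457/7929494549
APPEND 18: p_8 = 18·190873171457 + 5960650663 = 3441677736889, q_8 = 18·7929494549 + 247624884 = 142978526766 → 3441677736889/142978526766
APPEND 11: p_9 = 11·3441677736889 + 190873171457 = 38049328277236, q_9 = 11·142978526766 + 7929494549 = 1580693288975 → 38049328277236/1580693288975
APPEND 7: p_10 = 7·38049328277236 + 3441677736889 = 269786975677541, q_10 = 7·1580693288975 + 142978526766 = 11207831549591 → 269786975677541/11207831549591
APPEND 28: p_11 = 28·269786975677541 + 38049328277236 = 7592084647248384, q_11 = 28·11207831549591 + 1580693288975 = 315399976677523 → 7592084647248384/315399976677523
APPEND 36: p_12 = 36·7592084647248384 + 269786975677541 = 273584834276619365, q_12 = 36·315399976677523 + 11207831549591 = 11365606991940419 → 273584834276619365/11365606991940419

24/1
12493/519
325155/13508
132350241/5498261
5960650663/247624884
38049328277236/1580693288975
7592084647248384/315399976677523
273584834276619365/11365606991940419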